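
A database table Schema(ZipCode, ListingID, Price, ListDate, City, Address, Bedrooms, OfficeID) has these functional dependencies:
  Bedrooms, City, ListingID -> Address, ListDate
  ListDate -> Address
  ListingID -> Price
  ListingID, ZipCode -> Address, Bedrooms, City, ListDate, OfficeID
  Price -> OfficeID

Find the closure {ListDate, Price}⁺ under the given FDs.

{Address, ListDate, OfficeID, Price}

Start with {ListDate, Price}.
ListDate -> Address applies; add {Address} → now {Address, ListDate, Price}.
Price -> OfficeID applies; add {OfficeID} → now {Address, ListDate, OfficeID, Price}.
No further FD applies.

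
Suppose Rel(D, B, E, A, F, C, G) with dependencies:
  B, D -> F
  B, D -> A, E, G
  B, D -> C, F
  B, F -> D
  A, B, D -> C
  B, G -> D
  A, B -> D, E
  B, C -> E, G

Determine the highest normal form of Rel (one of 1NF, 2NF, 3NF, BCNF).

BCNF

Candidate keys: {A, B}, {B, C}, {B, D}, {B, F}, {B, G}. Prime attributes: {A, B, C, D, F, G}.
Each dependency's left side is a superkey — BCNF holds.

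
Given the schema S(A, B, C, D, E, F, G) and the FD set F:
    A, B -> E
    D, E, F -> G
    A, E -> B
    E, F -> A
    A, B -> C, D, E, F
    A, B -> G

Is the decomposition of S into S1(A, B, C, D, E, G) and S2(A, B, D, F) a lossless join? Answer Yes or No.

S1 ∩ S2 = {A, B, D}; its closure under F is {A, B, C, D, E, F, G}.
This includes all of S1, so the common attributes are a superkey of S1 — the join is lossless.

Yes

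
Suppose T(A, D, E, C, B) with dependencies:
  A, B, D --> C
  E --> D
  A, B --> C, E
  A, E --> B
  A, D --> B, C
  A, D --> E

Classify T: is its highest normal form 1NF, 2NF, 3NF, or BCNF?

Candidate keys: {A, B}, {A, D}, {A, E}. Prime attributes: {A, B, D, E}.
For E --> D we have {E}⁺ = {D, E}; {E} is not a superkey, so BCNF fails.
But every attribute on its right side ({D}) is prime, and the same holds for every other non-superkey FD, so 3NF still holds.

3NF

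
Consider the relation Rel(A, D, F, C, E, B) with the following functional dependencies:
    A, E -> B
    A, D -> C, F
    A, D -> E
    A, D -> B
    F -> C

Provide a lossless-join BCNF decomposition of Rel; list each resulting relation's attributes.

Candidate key of the original relation: {A, D}.
Within {A, B, C, D, E, F}: {A, E}⁺ ∩ {A, B, C, D, E, F} = {A, B, E}, not the whole set, so A, E -> B violates BCNF; decompose into {A, B, E} and {A, C, D, E, F}.
{A, B, E} has no BCNF violation.
Within {A, C, D, E, F}: {F}⁺ ∩ {A, C, D, E, F} = {C, F}, not the whole set, so F -> C violates BCNF; decompose into {C, F} and {A, D, E, F}.
{C, F} has no BCNF violation.
{A, D, E, F} has no BCNF violation.

{A, B, E}; {A, D, E, F}; {C, F}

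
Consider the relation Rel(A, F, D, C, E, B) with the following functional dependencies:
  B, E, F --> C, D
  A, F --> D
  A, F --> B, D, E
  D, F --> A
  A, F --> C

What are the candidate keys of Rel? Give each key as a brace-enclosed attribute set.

{A, F}, {B, E, F}, {D, F}

{F} never appears on the right of any FD, so every key must include it.
{A, F}⁺ = {A, B, C, D, E, F} — all of the relation — so {A, F} is a candidate key.
{D, F}⁺ = {A, B, C, D, E, F} — all of the relation — so {D, F} is a candidate key.
{B, E, F}⁺ = {A, B, C, D, E, F} — all of the relation — so {B, E, F} is a candidate key.
No proper subset of any of these is a key, and no other minimal superkey exists.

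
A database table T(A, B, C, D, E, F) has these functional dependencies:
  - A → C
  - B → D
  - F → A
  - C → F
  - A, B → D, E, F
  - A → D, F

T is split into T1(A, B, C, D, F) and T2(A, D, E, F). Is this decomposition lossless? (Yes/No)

The shared attributes are {A, D, F} and {A, D, F}⁺ = {A, C, D, F}.
T1 ⊄ {A, C, D, F} and T2 ⊄ {A, C, D, F}, so the split is lossy.

No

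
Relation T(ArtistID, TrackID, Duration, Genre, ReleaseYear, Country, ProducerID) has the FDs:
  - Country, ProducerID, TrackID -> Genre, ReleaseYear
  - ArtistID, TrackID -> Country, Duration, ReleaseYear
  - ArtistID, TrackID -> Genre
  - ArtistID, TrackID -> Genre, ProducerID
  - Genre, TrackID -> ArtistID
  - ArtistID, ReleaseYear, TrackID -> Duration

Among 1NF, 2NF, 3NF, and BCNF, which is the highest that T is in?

BCNF

Candidate keys: {ArtistID, TrackID}, {Country, ProducerID, TrackID}, {Genre, TrackID}. Prime attributes: {ArtistID, Country, Genre, ProducerID, TrackID}.
Each dependency's left side is a superkey — BCNF holds.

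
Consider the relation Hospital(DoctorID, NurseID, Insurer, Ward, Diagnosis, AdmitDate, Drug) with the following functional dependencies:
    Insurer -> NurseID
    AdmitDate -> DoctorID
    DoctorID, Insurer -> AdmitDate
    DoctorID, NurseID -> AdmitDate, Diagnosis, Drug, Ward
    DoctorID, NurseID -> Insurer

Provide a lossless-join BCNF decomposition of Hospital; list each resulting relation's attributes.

Candidate keys of the original relation: {AdmitDate, Insurer}, {AdmitDate, NurseID}, {DoctorID, Insurer}, {DoctorID, NurseID}.
In {AdmitDate, Diagnosis, DoctorID, Drug, Insurer, NurseID, Ward}, {Insurer} is not a superkey ({Insurer}⁺ restricted to this set is {Insurer, NurseID}), so split on Insurer -> NurseID into {Insurer, NurseID} and {AdmitDate, Diagnosis, DoctorID, Drug, Insurer, Ward}.
{Insurer, NurseID} is in BCNF.
In {AdmitDate, Diagnosis, DoctorID, Drug, Insurer, Ward}, {AdmitDate} is not a superkey ({AdmitDate}⁺ restricted to this set is {AdmitDate, DoctorID}), so split on AdmitDate -> DoctorID into {AdmitDate, DoctorID} and {AdmitDate, Diagnosis, Drug, Insurer, Ward}.
{AdmitDate, DoctorID} is in BCNF.
{AdmitDate, Diagnosis, Drug, Insurer, Ward} is in BCNF.

{AdmitDate, Diagnosis, Drug, Insurer, Ward}; {AdmitDate, DoctorID}; {Insurer, NurseID}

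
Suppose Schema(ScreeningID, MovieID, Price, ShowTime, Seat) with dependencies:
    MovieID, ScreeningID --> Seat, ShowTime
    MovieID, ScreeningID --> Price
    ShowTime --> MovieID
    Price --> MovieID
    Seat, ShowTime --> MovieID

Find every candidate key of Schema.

{ScreeningID} never appears on the right of any FD, so every key must include it.
{MovieID, ScreeningID}⁺ = {MovieID, Price, ScreeningID, Seat, ShowTime} — all of the relation — so {MovieID, ScreeningID} is a candidate key.
{Price, ScreeningID}⁺ = {MovieID, Price, ScreeningID, Seat, ShowTime} — all of the relation — so {Price, ScreeningID} is a candidate key.
{ScreeningID, ShowTime}⁺ = {MovieID, Price, ScreeningID, Seat, ShowTime} — all of the relation — so {ScreeningID, ShowTime} is a candidate key.
These are minimal and exhaustive — every other superkey contains one of them.

{MovieID, ScreeningID}, {Price, ScreeningID}, {ScreeningID, ShowTime}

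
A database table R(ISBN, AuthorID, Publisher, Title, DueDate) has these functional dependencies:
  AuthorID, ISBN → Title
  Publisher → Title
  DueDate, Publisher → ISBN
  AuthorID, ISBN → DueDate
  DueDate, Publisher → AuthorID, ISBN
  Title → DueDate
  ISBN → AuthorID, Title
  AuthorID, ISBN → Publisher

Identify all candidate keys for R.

{ISBN}⁺ = {AuthorID, DueDate, ISBN, Publisher, Title} — all of the relation — so {ISBN} is a candidate key.
{Publisher}⁺ = {AuthorID, DueDate, ISBN, Publisher, Title} — all of the relation — so {Publisher} is a candidate key.
Any other superkey properly contains one of these, so there are no further candidate keys.

{ISBN}, {Publisher}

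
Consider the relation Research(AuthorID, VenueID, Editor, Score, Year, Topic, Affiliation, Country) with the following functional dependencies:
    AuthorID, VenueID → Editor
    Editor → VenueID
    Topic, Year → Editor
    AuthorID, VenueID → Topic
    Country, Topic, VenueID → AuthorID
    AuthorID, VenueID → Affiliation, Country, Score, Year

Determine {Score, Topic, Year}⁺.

Start with {Score, Topic, Year}.
Topic, Year → Editor applies; add {Editor} → now {Editor, Score, Topic, Year}.
Editor → VenueID applies; add {VenueID} → now {Editor, Score, Topic, VenueID, Year}.
No further FD applies.

{Editor, Score, Topic, VenueID, Year}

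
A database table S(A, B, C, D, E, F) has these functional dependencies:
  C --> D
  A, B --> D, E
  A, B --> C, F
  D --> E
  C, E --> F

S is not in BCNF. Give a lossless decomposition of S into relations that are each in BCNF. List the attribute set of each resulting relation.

Candidate key of the original relation: {A, B}.
Within {A, B, C, D, E, F}: {C}⁺ ∩ {A, B, C, D, E, F} = {C, D, E, F}, not the whole set, so C --> D, E, F violates BCNF; decompose into {C, D, E, F} and {A, B, C}.
Within {C, D, E, F}: {D}⁺ ∩ {C, D, E, F} = {D, E}, not the whole set, so D --> E violates BCNF; decompose into {D, E} and {C, D, F}.
{D, E} has no BCNF violation.
{C, D, F} has no BCNF violation.
{A, B, C} has no BCNF violation.

{A, B, C}; {C, D, F}; {D, E}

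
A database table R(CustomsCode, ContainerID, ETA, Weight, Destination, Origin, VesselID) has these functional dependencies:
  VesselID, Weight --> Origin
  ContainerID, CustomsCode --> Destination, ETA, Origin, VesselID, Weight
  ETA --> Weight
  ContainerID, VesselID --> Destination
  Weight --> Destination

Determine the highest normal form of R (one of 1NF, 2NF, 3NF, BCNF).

Candidate key: {ContainerID, CustomsCode}. Prime attributes: {ContainerID, CustomsCode}.
For VesselID, Weight --> Origin we have {VesselID, Weight}⁺ = {Destination, Origin, VesselID, Weight}; {VesselID, Weight} is not a superkey, so BCNF fails.
Because {Origin} is non-prime and the left side of VesselID, Weight --> Origin is not a superkey, the relation is not in 3NF.
No non-prime attribute depends on a proper subset of any candidate key, so 2NF holds.

2NF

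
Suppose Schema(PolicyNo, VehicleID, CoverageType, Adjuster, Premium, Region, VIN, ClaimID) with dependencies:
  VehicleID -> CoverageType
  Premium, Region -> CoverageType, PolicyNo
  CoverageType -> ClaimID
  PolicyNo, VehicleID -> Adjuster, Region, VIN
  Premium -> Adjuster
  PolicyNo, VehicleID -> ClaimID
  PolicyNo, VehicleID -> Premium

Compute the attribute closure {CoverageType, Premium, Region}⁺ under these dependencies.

Start with {CoverageType, Premium, Region}.
Premium, Region -> CoverageType, PolicyNo applies; add {PolicyNo} → now {CoverageType, PolicyNo, Premium, Region}.
CoverageType -> ClaimID applies; add {ClaimID} → now {ClaimID, CoverageType, PolicyNo, Premium, Region}.
Premium -> Adjuster applies; add {Adjuster} → now {Adjuster, ClaimID, CoverageType, PolicyNo, Premium, Region}.
No further FD applies.

{Adjuster, ClaimID, CoverageType, PolicyNo, Premium, Region}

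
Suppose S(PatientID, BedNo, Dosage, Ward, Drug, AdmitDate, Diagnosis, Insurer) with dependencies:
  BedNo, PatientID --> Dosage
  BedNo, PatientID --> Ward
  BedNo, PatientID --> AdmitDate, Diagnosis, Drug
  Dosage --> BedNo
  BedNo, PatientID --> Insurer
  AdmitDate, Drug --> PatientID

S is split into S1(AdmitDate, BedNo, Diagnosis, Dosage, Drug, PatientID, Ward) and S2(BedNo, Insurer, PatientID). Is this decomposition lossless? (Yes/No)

Yes

The shared attributes are {BedNo, PatientID} and {BedNo, PatientID}⁺ = {AdmitDate, BedNo, Diagnosis, Dosage, Drug, Insurer, PatientID, Ward}.
Since S1 ⊆ {AdmitDate, BedNo, Diagnosis, Dosage, Drug, Insurer, PatientID, Ward}, the intersection is a superkey of S1; the decomposition is lossless.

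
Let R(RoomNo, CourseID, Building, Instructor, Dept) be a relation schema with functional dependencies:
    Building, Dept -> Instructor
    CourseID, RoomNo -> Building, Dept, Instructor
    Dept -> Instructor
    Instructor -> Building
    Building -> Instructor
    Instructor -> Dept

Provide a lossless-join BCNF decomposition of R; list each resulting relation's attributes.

{Building, Dept, Instructor}; {CourseID, Dept, RoomNo}

Candidate key of the original relation: {CourseID, RoomNo}.
{Building, CourseID, Dept, Instructor, RoomNo}: {Building, Dept} determines {Building, Dept, Instructor} here but is not a superkey — split on Building, Dept -> Instructor, giving {Building, Dept, Instructor} and {Building, CourseID, Dept, RoomNo}.
{Building, Dept, Instructor} has no BCNF violation.
{Building, CourseID, Dept, RoomNo}: {Dept} determines {Building, Dept} here but is not a superkey — split on Dept -> Building, giving {Building, Dept} and {CourseID, Dept, RoomNo}.
{Building, Dept} has no BCNF violation.
{CourseID, Dept, RoomNo} has no BCNF violation.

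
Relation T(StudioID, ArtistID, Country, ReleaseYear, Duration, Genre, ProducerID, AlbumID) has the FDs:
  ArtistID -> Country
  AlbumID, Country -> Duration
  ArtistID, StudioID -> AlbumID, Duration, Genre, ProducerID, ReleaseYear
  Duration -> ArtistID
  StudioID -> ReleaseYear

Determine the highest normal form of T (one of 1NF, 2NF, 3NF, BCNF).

1NF

Candidate keys: {AlbumID, Country, StudioID}, {ArtistID, StudioID}, {Duration, StudioID}. Prime attributes: {AlbumID, ArtistID, Country, Duration, StudioID}.
For ArtistID -> Country we have {ArtistID}⁺ = {ArtistID, Country}; {ArtistID} is not a superkey, so BCNF fails.
StudioID -> ReleaseYear has non-prime {ReleaseYear} on the right and a non-superkey on the left, so 3NF fails.
Since {StudioID} ⊂ {ArtistID, StudioID} and {StudioID}⁺ ⊇ {ReleaseYear} with {ReleaseYear} non-prime, there is a partial dependency; 2NF fails.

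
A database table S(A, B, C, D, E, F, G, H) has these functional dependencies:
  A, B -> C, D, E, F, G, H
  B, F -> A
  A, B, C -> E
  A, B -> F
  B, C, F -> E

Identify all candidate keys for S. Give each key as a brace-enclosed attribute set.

{A, B}, {B, F}

No FD produces {B}, so it must be in every candidate key.
{A, B}⁺ = {A, B, C, D, E, F, G, H}, which is every attribute, so {A, B} is a candidate key.
{B, F}⁺ = {A, B, C, D, E, F, G, H}, which is every attribute, so {B, F} is a candidate key.
Any other superkey properly contains one of these, so there are no further candidate keys.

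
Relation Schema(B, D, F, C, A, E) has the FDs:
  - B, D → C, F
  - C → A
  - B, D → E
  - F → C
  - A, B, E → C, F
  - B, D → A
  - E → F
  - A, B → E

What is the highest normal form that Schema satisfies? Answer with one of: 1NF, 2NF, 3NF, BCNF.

2NF

Candidate key: {B, D}. Prime attributes: {B, D}.
C → A: {C}⁺ = {A, C}, which is not all of the attributes, so the left side is not a superkey — BCNF is violated.
C → A determines the non-prime attribute {A} from a non-superkey — 3NF is violated.
Checking every proper subset of each key, none determines a non-prime attribute — 2NF is satisfied.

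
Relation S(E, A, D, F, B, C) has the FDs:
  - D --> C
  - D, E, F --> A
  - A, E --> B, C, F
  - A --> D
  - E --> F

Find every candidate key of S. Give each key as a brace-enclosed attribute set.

No FD produces {E}, so it must be in every candidate key.
{A, E} is a candidate key since {A, E}⁺ = {A, B, C, D, E, F} covers every attribute.
{D, E} is a candidate key since {D, E}⁺ = {A, B, C, D, E, F} covers every attribute.
Any other superkey properly contains one of these, so there are no further candidate keys.

{A, E}, {D, E}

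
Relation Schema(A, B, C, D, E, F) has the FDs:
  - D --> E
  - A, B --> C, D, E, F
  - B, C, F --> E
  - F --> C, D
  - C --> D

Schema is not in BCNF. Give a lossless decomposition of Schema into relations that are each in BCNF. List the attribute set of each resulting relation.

{A, B, F}; {C, D}; {C, F}; {D, E}

Candidate key of the original relation: {A, B}.
In {A, B, C, D, E, F}, {D} is not a superkey ({D}⁺ restricted to this set is {D, E}), so split on D --> E into {D, E} and {A, B, C, D, F}.
{D, E} is in BCNF.
In {A, B, C, D, F}, {B, C, F} is not a superkey ({B, C, F}⁺ restricted to this set is {B, C, D, F}), so split on B, C, F --> D into {B, C, D, F} and {A, B, C, F}.
In {B, C, D, F}, {F} is not a superkey ({F}⁺ restricted to this set is {C, D, F}), so split on F --> C, D into {C, D, F} and {B, F}.
In {C, D, F}, {C} is not a superkey ({C}⁺ restricted to this set is {C, D}), so split on C --> D into {C, D} and {C, F}.
{C, D} is in BCNF.
{C, F} is in BCNF.
{B, F} is in BCNF.
In {A, B, C, F}, {F} is not a superkey ({F}⁺ restricted to this set is {C, F}), so split on F --> C into {C, F} and {A, B, F}.
{C, F} is in BCNF.
{A, B, F} is in BCNF.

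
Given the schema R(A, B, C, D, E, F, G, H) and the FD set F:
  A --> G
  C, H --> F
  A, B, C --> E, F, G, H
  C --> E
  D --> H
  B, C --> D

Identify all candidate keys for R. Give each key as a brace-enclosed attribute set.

{A, B, C} never appear on the right of any FD, so every key must include all of them.
{A, B, C} is a candidate key since {A, B, C}⁺ = {A, B, C, D, E, F, G, H} covers every attribute.
No smaller or unrelated set reaches every attribute, so there are no other keys.

{A, B, C}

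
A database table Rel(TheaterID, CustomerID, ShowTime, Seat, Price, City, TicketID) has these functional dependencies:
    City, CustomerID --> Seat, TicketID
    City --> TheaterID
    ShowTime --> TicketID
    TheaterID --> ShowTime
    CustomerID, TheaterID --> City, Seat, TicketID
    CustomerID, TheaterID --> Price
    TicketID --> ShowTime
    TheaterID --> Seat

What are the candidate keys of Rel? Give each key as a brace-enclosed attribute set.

{City, CustomerID}, {CustomerID, TheaterID}

No FD produces {CustomerID}, so it must be in every candidate key.
{City, CustomerID}⁺ = {City, CustomerID, Price, Seat, ShowTime, TheaterID, TicketID} — all of the relation — so {City, CustomerID} is a candidate key.
{CustomerID, TheaterID}⁺ = {City, CustomerID, Price, Seat, ShowTime, TheaterID, TicketID} — all of the relation — so {CustomerID, TheaterID} is a candidate key.
No proper subset of any of these is a key, and no other minimal superkey exists.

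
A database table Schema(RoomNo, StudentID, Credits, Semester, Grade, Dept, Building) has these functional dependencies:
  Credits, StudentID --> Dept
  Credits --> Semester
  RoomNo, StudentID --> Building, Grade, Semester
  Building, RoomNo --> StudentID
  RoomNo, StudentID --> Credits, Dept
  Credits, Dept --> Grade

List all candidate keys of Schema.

Attributes never on any right-hand side: {RoomNo} — every candidate key must contain it.
{Building, RoomNo}⁺ = {Building, Credits, Dept, Grade, RoomNo, Semester, StudentID} — all of the relation — so {Building, RoomNo} is a candidate key.
{RoomNo, StudentID}⁺ = {Building, Credits, Dept, Grade, RoomNo, Semester, StudentID} — all of the relation — so {RoomNo, StudentID} is a candidate key.
Any other superkey properly contains one of these, so there are no further candidate keys.

{Building, RoomNo}, {RoomNo, StudentID}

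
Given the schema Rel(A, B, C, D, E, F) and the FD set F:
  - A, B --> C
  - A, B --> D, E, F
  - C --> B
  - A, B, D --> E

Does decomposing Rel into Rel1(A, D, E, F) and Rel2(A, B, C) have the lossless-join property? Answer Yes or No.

No

Common attributes: {A}; their closure is {A}.
Neither Rel1 nor Rel2 is contained in that closure, so the decomposition is lossy.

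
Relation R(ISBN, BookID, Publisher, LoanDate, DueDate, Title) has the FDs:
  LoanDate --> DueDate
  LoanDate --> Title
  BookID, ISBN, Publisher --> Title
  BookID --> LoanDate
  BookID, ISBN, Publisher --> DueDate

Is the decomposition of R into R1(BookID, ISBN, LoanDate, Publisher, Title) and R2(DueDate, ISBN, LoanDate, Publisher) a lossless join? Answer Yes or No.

Common attributes: {ISBN, LoanDate, Publisher}; their closure is {DueDate, ISBN, LoanDate, Publisher, Title}.
This includes all of R2, so the common attributes are a superkey of R2 — the join is lossless.

Yes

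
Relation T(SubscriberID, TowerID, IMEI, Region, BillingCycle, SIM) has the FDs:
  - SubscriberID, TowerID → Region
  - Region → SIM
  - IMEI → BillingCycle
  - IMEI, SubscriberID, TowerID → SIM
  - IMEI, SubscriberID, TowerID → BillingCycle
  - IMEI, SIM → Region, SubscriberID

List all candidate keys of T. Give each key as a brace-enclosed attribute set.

Attributes never on any right-hand side: {IMEI, TowerID} — every candidate key must contain all of them.
Closure of {IMEI, Region, TowerID} is {BillingCycle, IMEI, Region, SIM, SubscriberID, TowerID}, the whole schema; {IMEI, Region, TowerID} is a candidate key.
Closure of {IMEI, SIM, TowerID} is {BillingCycle, IMEI, Region, SIM, SubscriberID, TowerID}, the whole schema; {IMEI, SIM, TowerID} is a candidate key.
Closure of {IMEI, SubscriberID, TowerID} is {BillingCycle, IMEI, Region, SIM, SubscriberID, TowerID}, the whole schema; {IMEI, SubscriberID, TowerID} is a candidate key.
Any other superkey properly contains one of these, so there are no further candidate keys.

{IMEI, Region, TowerID}, {IMEI, SIM, TowerID}, {IMEI, SubscriberID, TowerID}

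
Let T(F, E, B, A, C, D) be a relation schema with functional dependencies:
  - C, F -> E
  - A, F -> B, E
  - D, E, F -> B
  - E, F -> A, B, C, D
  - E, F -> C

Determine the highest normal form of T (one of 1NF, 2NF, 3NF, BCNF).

Candidate keys: {A, F}, {C, F}, {E, F}. Prime attributes: {A, C, E, F}.
Each dependency's left side is a superkey — BCNF holds.

BCNF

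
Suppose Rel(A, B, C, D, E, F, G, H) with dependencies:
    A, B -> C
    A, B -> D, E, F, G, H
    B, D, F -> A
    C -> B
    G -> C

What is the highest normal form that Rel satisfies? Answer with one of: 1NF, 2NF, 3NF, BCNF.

Candidate keys: {A, B}, {A, C}, {A, G}, {B, D, F}, {C, D, F}, {D, F, G}. Prime attributes: {A, B, C, D, F, G}.
For C -> B we have {C}⁺ = {B, C}; {C} is not a superkey, so BCNF fails.
Since {B} ⊆ prime attributes and every other non-superkey FD also has a prime right side, the schema is in 3NF.

3NF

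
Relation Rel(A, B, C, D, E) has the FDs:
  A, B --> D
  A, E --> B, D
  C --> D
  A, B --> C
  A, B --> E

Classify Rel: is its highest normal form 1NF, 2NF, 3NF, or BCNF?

Candidate keys: {A, B}, {A, E}. Prime attributes: {A, B, E}.
C --> D: {C}⁺ = {C, D}, which is not all of the attributes, so the left side is not a superkey — BCNF is violated.
C --> D has non-prime {D} on the right and a non-superkey on the left, so 3NF fails.
Checking every proper subset of each key, none determines a non-prime attribute — 2NF is satisfied.

2NF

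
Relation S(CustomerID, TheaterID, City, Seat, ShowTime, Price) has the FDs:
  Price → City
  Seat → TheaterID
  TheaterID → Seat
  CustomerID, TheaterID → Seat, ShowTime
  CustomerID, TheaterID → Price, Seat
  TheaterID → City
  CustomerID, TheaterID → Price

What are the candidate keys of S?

{CustomerID, Seat}, {CustomerID, TheaterID}

No FD produces {CustomerID}, so it must be in every candidate key.
{CustomerID, Seat}⁺ = {City, CustomerID, Price, Seat, ShowTime, TheaterID} — all of the relation — so {CustomerID, Seat} is a candidate key.
{CustomerID, TheaterID}⁺ = {City, CustomerID, Price, Seat, ShowTime, TheaterID} — all of the relation — so {CustomerID, TheaterID} is a candidate key.
No proper subset of any of these is a key, and no other minimal superkey exists.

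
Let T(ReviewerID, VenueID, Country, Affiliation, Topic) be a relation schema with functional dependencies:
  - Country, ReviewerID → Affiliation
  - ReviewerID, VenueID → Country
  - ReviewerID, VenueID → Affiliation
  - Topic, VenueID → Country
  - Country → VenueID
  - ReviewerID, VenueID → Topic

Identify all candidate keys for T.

Attributes never on any right-hand side: {ReviewerID} — every candidate key must contain it.
{Country, ReviewerID}⁺ = {Affiliation, Country, ReviewerID, Topic, VenueID}, which is every attribute, so {Country, ReviewerID} is a candidate key.
{ReviewerID, VenueID}⁺ = {Affiliation, Country, ReviewerID, Topic, VenueID}, which is every attribute, so {ReviewerID, VenueID} is a candidate key.
Any other superkey properly contains one of these, so there are no further candidate keys.

{Country, ReviewerID}, {ReviewerID, VenueID}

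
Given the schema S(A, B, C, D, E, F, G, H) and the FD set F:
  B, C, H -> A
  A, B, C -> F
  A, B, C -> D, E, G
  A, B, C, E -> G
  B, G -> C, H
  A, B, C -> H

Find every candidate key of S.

{B} never appears on the right of any FD, so every key must include it.
{B, G} is a candidate key since {B, G}⁺ = {A, B, C, D, E, F, G, H} covers every attribute.
{A, B, C} is a candidate key since {A, B, C}⁺ = {A, B, C, D, E, F, G, H} covers every attribute.
{B, C, H} is a candidate key since {B, C, H}⁺ = {A, B, C, D, E, F, G, H} covers every attribute.
These are minimal and exhaustive — every other superkey contains one of them.

{A, B, C}, {B, C, H}, {B, G}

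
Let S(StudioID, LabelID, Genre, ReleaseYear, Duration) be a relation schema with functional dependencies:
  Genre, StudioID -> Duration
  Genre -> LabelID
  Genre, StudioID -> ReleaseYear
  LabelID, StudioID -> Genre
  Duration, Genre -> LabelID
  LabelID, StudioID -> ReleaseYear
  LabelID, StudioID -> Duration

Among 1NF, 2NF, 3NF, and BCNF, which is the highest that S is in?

3NF

Candidate keys: {Genre, StudioID}, {LabelID, StudioID}. Prime attributes: {Genre, LabelID, StudioID}.
Genre -> LabelID breaks BCNF: {Genre}⁺ = {Genre, LabelID}, so {Genre} is not a superkey.
Since {LabelID} ⊆ prime attributes and every other non-superkey FD also has a prime right side, the schema is in 3NF.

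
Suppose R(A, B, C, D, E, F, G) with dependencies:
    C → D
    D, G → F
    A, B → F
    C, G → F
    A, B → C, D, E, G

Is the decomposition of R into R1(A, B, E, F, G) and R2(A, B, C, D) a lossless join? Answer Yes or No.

R1 ∩ R2 = {A, B}; its closure under F is {A, B, C, D, E, F, G}.
This includes all of R1, so the common attributes are a superkey of R1 — the join is lossless.

Yes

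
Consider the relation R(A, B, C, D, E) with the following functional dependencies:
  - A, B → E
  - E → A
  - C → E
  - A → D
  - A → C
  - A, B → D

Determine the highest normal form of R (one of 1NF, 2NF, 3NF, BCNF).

Candidate keys: {A, B}, {B, C}, {B, E}. Prime attributes: {A, B, C, E}.
For E → A we have {E}⁺ = {A, C, D, E}; {E} is not a superkey, so BCNF fails.
Because {D} is non-prime and the left side of A → D is not a superkey, the relation is not in 3NF.
{A} is a proper subset of the key {A, B}, and {A}⁺ contains the non-prime attribute {D} — a partial dependency, so 2NF is violated.

1NF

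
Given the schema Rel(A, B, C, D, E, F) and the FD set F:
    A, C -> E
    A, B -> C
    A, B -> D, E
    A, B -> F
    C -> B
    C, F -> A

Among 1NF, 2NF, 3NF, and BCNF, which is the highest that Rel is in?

3NF

Candidate keys: {A, B}, {A, C}, {C, F}. Prime attributes: {A, B, C, F}.
For C -> B we have {C}⁺ = {B, C}; {C} is not a superkey, so BCNF fails.
Its right-hand attributes {B} are all prime, as are those of every other non-superkey FD — the relation is in 3NF.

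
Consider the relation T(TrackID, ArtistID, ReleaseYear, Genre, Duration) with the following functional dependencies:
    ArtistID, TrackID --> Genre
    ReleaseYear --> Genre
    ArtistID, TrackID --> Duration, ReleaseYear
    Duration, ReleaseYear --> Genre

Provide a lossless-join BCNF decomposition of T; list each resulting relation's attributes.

{ArtistID, Duration, ReleaseYear, TrackID}; {Genre, ReleaseYear}

Candidate key of the original relation: {ArtistID, TrackID}.
{ArtistID, Duration, Genre, ReleaseYear, TrackID}: {ReleaseYear} determines {Genre, ReleaseYear} here but is not a superkey — split on ReleaseYear --> Genre, giving {Genre, ReleaseYear} and {ArtistID, Duration, ReleaseYear, TrackID}.
{Genre, ReleaseYear} is in BCNF.
{ArtistID, Duration, ReleaseYear, TrackID} is in BCNF.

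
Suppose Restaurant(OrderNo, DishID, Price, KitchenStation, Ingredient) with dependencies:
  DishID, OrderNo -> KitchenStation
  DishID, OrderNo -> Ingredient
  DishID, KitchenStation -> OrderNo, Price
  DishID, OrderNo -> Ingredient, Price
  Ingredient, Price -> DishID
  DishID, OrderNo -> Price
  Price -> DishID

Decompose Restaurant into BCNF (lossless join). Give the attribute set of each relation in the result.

Candidate keys of the original relation: {DishID, KitchenStation}, {DishID, OrderNo}, {KitchenStation, Price}, {OrderNo, Price}.
{DishID, Ingredient, KitchenStation, OrderNo, Price}: {Ingredient, Price} determines {DishID, Ingredient, Price} here but is not a superkey — split on Ingredient, Price -> DishID, giving {DishID, Ingredient, Price} and {Ingredient, KitchenStation, OrderNo, Price}.
{DishID, Ingredient, Price}: {Price} determines {DishID, Price} here but is not a superkey — split on Price -> DishID, giving {DishID, Price} and {Ingredient, Price}.
{DishID, Price} is in BCNF.
{Ingredient, Price} is in BCNF.
{Ingredient, KitchenStation, OrderNo, Price} is in BCNF.

{DishID, Price}; {Ingredient, KitchenStation, OrderNo, Price}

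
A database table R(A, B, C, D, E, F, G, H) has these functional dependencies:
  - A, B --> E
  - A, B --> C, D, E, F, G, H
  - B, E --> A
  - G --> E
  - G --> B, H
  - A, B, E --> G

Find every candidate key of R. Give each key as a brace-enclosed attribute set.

{A, B}, {B, E}, {G}

{G} is a candidate key since {G}⁺ = {A, B, C, D, E, F, G, H} covers every attribute.
{A, B} is a candidate key since {A, B}⁺ = {A, B, C, D, E, F, G, H} covers every attribute.
{B, E} is a candidate key since {B, E}⁺ = {A, B, C, D, E, F, G, H} covers every attribute.
These are minimal and exhaustive — every other superkey contains one of them.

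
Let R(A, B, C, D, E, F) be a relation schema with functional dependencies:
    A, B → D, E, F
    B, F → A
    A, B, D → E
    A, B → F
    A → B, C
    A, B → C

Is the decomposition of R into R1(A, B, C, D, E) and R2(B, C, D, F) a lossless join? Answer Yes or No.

No

Common attributes: {B, C, D}; their closure is {B, C, D}.
The closure covers neither R1 nor R2 entirely; the join is not lossless.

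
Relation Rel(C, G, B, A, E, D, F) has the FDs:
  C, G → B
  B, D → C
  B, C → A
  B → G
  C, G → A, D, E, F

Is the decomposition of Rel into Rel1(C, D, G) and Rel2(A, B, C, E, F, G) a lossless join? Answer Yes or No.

Yes

The shared attributes are {C, G} and {C, G}⁺ = {A, B, C, D, E, F, G}.
Rel1 is contained in that closure, so Rel1 ∩ Rel2 → Rel1 holds and the join is lossless.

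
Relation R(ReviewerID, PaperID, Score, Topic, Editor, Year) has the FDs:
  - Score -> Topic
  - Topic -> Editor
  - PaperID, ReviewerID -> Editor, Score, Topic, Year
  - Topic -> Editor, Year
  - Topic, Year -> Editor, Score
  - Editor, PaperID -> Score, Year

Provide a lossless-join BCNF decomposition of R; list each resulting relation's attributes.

{Editor, Score, Topic, Year}; {PaperID, ReviewerID, Score}

Candidate key of the original relation: {PaperID, ReviewerID}.
Within {Editor, PaperID, ReviewerID, Score, Topic, Year}: {Score}⁺ ∩ {Editor, PaperID, ReviewerID, Score, Topic, Year} = {Editor, Score, Topic, Year}, not the whole set, so Score -> Editor, Topic, Year violates BCNF; decompose into {Editor, Score, Topic, Year} and {PaperID, ReviewerID, Score}.
{Editor, Score, Topic, Year} is in BCNF.
{PaperID, ReviewerID, Score} is in BCNF.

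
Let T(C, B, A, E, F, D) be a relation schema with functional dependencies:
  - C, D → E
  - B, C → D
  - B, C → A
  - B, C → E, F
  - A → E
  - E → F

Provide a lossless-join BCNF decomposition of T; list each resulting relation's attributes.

{A, B, C, D}; {C, D, E}; {E, F}

Candidate key of the original relation: {B, C}.
{A, B, C, D, E, F}: {C, D} determines {C, D, E, F} here but is not a superkey — split on C, D → E, F, giving {C, D, E, F} and {A, B, C, D}.
{C, D, E, F}: {E} determines {E, F} here but is not a superkey — split on E → F, giving {E, F} and {C, D, E}.
{E, F} has no BCNF violation.
{C, D, E} has no BCNF violation.
{A, B, C, D} has no BCNF violation.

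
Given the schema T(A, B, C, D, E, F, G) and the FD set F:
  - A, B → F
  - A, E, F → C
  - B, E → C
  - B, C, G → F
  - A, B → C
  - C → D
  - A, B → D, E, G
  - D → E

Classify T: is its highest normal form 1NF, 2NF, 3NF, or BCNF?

2NF

Candidate key: {A, B}. Prime attributes: {A, B}.
For A, E, F → C we have {A, E, F}⁺ = {A, C, D, E, F}; {A, E, F} is not a superkey, so BCNF fails.
A, E, F → C has non-prime {C} on the right and a non-superkey on the left, so 3NF fails.
Checking every proper subset of each key, none determines a non-prime attribute — 2NF is satisfied.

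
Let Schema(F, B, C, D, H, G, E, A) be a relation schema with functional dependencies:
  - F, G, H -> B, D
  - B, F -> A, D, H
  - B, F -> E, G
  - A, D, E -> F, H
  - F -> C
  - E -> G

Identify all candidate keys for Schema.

{B, F}⁺ = {A, B, C, D, E, F, G, H}, which is every attribute, so {B, F} is a candidate key.
{A, D, E}⁺ = {A, B, C, D, E, F, G, H}, which is every attribute, so {A, D, E} is a candidate key.
{E, F, H}⁺ = {A, B, C, D, E, F, G, H}, which is every attribute, so {E, F, H} is a candidate key.
{F, G, H}⁺ = {A, B, C, D, E, F, G, H}, which is every attribute, so {F, G, H} is a candidate key.
Any other superkey properly contains one of these, so there are no further candidate keys.

{A, D, E}, {B, F}, {E, F, H}, {F, G, H}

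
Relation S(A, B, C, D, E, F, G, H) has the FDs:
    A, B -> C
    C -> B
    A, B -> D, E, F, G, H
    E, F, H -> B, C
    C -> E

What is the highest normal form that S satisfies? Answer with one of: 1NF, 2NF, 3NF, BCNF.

3NF

Candidate keys: {A, B}, {A, C}, {A, E, F, H}. Prime attributes: {A, B, C, E, F, H}.
C -> B breaks BCNF: {C}⁺ = {B, C, E}, so {C} is not a superkey.
Its right-hand attributes {B} are all prime, as are those of every other non-superkey FD — the relation is in 3NF.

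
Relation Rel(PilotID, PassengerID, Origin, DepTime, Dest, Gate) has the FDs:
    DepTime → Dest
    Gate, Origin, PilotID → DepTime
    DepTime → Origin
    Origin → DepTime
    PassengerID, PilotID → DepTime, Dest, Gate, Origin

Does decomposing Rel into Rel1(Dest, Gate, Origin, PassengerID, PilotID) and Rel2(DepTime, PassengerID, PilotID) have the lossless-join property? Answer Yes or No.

Rel1 ∩ Rel2 = {PassengerID, PilotID}; its closure under F is {DepTime, Dest, Gate, Origin, PassengerID, PilotID}.
This includes all of Rel1, so the common attributes are a superkey of Rel1 — the join is lossless.

Yes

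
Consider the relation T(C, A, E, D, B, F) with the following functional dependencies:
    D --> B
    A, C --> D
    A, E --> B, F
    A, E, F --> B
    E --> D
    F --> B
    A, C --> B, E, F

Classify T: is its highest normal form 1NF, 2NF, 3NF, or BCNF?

2NF

Candidate key: {A, C}. Prime attributes: {A, C}.
D --> B breaks BCNF: {D}⁺ = {B, D}, so {D} is not a superkey.
Because {B} is non-prime and the left side of D --> B is not a superkey, the relation is not in 3NF.
Checking every proper subset of each key, none determines a non-prime attribute — 2NF is satisfied.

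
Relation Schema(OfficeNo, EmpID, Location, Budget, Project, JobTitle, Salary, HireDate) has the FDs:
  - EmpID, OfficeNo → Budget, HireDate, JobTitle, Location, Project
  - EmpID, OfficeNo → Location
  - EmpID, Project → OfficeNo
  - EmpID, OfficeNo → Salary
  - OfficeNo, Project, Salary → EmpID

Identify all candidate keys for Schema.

{EmpID, OfficeNo}, {EmpID, Project}, {OfficeNo, Project, Salary}

{EmpID, OfficeNo} is a candidate key since {EmpID, OfficeNo}⁺ = {Budget, EmpID, HireDate, JobTitle, Location, OfficeNo, Project, Salary} covers every attribute.
{EmpID, Project} is a candidate key since {EmpID, Project}⁺ = {Budget, EmpID, HireDate, JobTitle, Location, OfficeNo, Project, Salary} covers every attribute.
{OfficeNo, Project, Salary} is a candidate key since {OfficeNo, Project, Salary}⁺ = {Budget, EmpID, HireDate, JobTitle, Location, OfficeNo, Project, Salary} covers every attribute.
These are minimal and exhaustive — every other superkey contains one of them.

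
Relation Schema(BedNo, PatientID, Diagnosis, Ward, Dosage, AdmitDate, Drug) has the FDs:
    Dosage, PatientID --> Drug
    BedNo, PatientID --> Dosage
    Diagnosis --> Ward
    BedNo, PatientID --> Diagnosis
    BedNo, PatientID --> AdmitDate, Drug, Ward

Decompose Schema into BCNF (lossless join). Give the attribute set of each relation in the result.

{AdmitDate, BedNo, Diagnosis, Dosage, PatientID}; {Diagnosis, Ward}; {Dosage, Drug, PatientID}

Candidate key of the original relation: {BedNo, PatientID}.
In {AdmitDate, BedNo, Diagnosis, Dosage, Drug, PatientID, Ward}, {Dosage, PatientID} is not a superkey ({Dosage, PatientID}⁺ restricted to this set is {Dosage, Drug, PatientID}), so split on Dosage, PatientID --> Drug into {Dosage, Drug, PatientID} and {AdmitDate, BedNo, Diagnosis, Dosage, PatientID, Ward}.
{Dosage, Drug, PatientID}: every determinant is a superkey — BCNF.
In {AdmitDate, BedNo, Diagnosis, Dosage, PatientID, Ward}, {Diagnosis} is not a superkey ({Diagnosis}⁺ restricted to this set is {Diagnosis, Ward}), so split on Diagnosis --> Ward into {Diagnosis, Ward} and {AdmitDate, BedNo, Diagnosis, Dosage, PatientID}.
{Diagnosis, Ward}: every determinant is a superkey — BCNF.
{AdmitDate, BedNo, Diagnosis, Dosage, PatientID}: every determinant is a superkey — BCNF.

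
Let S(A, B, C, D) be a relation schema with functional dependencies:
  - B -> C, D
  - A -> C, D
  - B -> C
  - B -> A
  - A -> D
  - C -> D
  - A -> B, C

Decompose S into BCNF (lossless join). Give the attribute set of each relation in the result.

{A, B, C}; {C, D}

Candidate keys of the original relation: {A}, {B}.
{A, B, C, D}: {C} determines {C, D} here but is not a superkey — split on C -> D, giving {C, D} and {A, B, C}.
{C, D} is in BCNF.
{A, B, C} is in BCNF.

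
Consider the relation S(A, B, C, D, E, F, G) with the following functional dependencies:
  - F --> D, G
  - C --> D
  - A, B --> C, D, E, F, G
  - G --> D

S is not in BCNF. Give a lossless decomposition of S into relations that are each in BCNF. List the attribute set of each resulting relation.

Candidate key of the original relation: {A, B}.
Within {A, B, C, D, E, F, G}: {F}⁺ ∩ {A, B, C, D, E, F, G} = {D, F, G}, not the whole set, so F --> D, G violates BCNF; decompose into {D, F, G} and {A, B, C, E, F}.
Within {D, F, G}: {G}⁺ ∩ {D, F, G} = {D, G}, not the whole set, so G --> D violates BCNF; decompose into {D, G} and {F, G}.
{D, G} is in BCNF.
{F, G} is in BCNF.
{A, B, C, E, F} is in BCNF.

{A, B, C, E, F}; {D, G}; {F, G}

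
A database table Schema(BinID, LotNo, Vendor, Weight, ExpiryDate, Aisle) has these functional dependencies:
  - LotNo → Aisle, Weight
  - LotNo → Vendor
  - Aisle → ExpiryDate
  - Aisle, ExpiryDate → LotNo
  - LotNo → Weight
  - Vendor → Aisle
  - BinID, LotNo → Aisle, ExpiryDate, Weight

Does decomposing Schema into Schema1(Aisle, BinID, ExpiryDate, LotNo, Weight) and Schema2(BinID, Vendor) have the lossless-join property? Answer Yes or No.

Common attributes: {BinID}; their closure is {BinID}.
The closure covers neither Schema1 nor Schema2 entirely; the join is not lossless.

No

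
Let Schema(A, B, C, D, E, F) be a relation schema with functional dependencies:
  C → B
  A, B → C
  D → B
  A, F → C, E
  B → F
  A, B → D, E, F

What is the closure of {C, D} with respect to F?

{B, C, D, F}

Start with {C, D}.
C → B applies; add {B} → now {B, C, D}.
B → F applies; add {F} → now {B, C, D, F}.
No further FD applies.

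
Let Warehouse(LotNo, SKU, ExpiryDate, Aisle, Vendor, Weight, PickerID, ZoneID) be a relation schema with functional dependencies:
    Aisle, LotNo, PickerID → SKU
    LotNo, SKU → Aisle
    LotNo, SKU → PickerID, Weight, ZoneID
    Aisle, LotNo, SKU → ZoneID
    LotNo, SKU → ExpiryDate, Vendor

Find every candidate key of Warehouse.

{Aisle, LotNo, PickerID}, {LotNo, SKU}

Attributes never on any right-hand side: {LotNo} — every candidate key must contain it.
Closure of {LotNo, SKU} is {Aisle, ExpiryDate, LotNo, PickerID, SKU, Vendor, Weight, ZoneID}, the whole schema; {LotNo, SKU} is a candidate key.
Closure of {Aisle, LotNo, PickerID} is {Aisle, ExpiryDate, LotNo, PickerID, SKU, Vendor, Weight, ZoneID}, the whole schema; {Aisle, LotNo, PickerID} is a candidate key.
These are minimal and exhaustive — every other superkey contains one of them.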